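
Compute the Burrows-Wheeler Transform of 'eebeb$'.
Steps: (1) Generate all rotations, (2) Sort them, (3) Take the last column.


Rotations (sorted):
  0: $eebeb -> last char: b
  1: b$eebe -> last char: e
  2: beb$ee -> last char: e
  3: eb$eeb -> last char: b
  4: ebeb$e -> last char: e
  5: eebeb$ -> last char: $


BWT = beebe$


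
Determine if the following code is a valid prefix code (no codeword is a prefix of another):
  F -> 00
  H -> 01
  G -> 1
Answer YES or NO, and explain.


Checking each pair (does one codeword prefix another?):
  F='00' vs H='01': no prefix
  F='00' vs G='1': no prefix
  H='01' vs F='00': no prefix
  H='01' vs G='1': no prefix
  G='1' vs F='00': no prefix
  G='1' vs H='01': no prefix
No violation found over all pairs.

YES -- this is a valid prefix code. No codeword is a prefix of any other codeword.


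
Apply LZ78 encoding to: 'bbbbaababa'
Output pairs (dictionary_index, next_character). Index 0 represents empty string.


LZ78 encoding steps:
Dictionary: {0: ''}
Step 1: w='' (idx 0), next='b' -> output (0, 'b'), add 'b' as idx 1
Step 2: w='b' (idx 1), next='b' -> output (1, 'b'), add 'bb' as idx 2
Step 3: w='b' (idx 1), next='a' -> output (1, 'a'), add 'ba' as idx 3
Step 4: w='' (idx 0), next='a' -> output (0, 'a'), add 'a' as idx 4
Step 5: w='ba' (idx 3), next='b' -> output (3, 'b'), add 'bab' as idx 5
Step 6: w='a' (idx 4), end of input -> output (4, '')


Encoded: [(0, 'b'), (1, 'b'), (1, 'a'), (0, 'a'), (3, 'b'), (4, '')]


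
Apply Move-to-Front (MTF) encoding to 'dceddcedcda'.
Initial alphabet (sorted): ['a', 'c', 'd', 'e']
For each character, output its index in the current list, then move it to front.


MTF encoding:
'd': index 2 in ['a', 'c', 'd', 'e'] -> ['d', 'a', 'c', 'e']
'c': index 2 in ['d', 'a', 'c', 'e'] -> ['c', 'd', 'a', 'e']
'e': index 3 in ['c', 'd', 'a', 'e'] -> ['e', 'c', 'd', 'a']
'd': index 2 in ['e', 'c', 'd', 'a'] -> ['d', 'e', 'c', 'a']
'd': index 0 in ['d', 'e', 'c', 'a'] -> ['d', 'e', 'c', 'a']
'c': index 2 in ['d', 'e', 'c', 'a'] -> ['c', 'd', 'e', 'a']
'e': index 2 in ['c', 'd', 'e', 'a'] -> ['e', 'c', 'd', 'a']
'd': index 2 in ['e', 'c', 'd', 'a'] -> ['d', 'e', 'c', 'a']
'c': index 2 in ['d', 'e', 'c', 'a'] -> ['c', 'd', 'e', 'a']
'd': index 1 in ['c', 'd', 'e', 'a'] -> ['d', 'c', 'e', 'a']
'a': index 3 in ['d', 'c', 'e', 'a'] -> ['a', 'd', 'c', 'e']


Output: [2, 2, 3, 2, 0, 2, 2, 2, 2, 1, 3]


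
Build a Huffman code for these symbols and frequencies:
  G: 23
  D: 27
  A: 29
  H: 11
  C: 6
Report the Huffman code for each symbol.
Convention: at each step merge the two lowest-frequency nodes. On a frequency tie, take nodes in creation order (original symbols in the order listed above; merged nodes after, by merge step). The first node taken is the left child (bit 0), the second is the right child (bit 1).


Huffman tree construction:
Step 1: Merge C(6) + H(11) = 17
Step 2: Merge (C+H)(17) + G(23) = 40
Step 3: Merge D(27) + A(29) = 56
Step 4: Merge ((C+H)+G)(40) + (D+A)(56) = 96
Read each symbol's code off the tree from the root (left child = 0, right child = 1).

Codes:
  G: 01 (length 2)
  D: 10 (length 2)
  A: 11 (length 2)
  H: 001 (length 3)
  C: 000 (length 3)
Average code length: 209/96 = 2.1771 bits/symbol


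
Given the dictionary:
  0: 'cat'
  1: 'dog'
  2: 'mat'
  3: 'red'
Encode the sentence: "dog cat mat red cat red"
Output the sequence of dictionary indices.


Look up each word in the dictionary:
  'dog' -> 1
  'cat' -> 0
  'mat' -> 2
  'red' -> 3
  'cat' -> 0
  'red' -> 3

Encoded: [1, 0, 2, 3, 0, 3]


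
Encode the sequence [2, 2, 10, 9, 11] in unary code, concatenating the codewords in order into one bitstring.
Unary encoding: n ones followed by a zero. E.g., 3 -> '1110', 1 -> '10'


Encode each number as n ones followed by a terminating 0:
  2 -> 110 (3 bits)
  2 -> 110 (3 bits)
  10 -> 11111111110 (11 bits)
  9 -> 1111111110 (10 bits)
  11 -> 111111111110 (12 bits)
Total length = 3 + 3 + 11 + 10 + 12 = 39 bits.

Unary([2, 2, 10, 9, 11]) = 110110111111111101111111110111111111110 (39 bits)


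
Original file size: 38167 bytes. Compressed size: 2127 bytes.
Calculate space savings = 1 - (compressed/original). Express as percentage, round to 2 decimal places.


ratio = compressed/original = 2127/38167 = 0.055729
savings = 1 - ratio = 1 - 0.055729 = 0.944271
as a percentage: 0.944271 * 100 = 94.43%

Space savings = 1 - 2127/38167 = 94.43%


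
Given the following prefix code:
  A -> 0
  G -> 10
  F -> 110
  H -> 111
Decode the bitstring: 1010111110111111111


Decoding step by step:
Bits 10 -> G
Bits 10 -> G
Bits 111 -> H
Bits 110 -> F
Bits 111 -> H
Bits 111 -> H
Bits 111 -> H


Decoded message: GGHFHHH


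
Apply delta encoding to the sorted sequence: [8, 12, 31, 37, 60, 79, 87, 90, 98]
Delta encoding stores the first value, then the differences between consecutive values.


First value: 8
Deltas:
  12 - 8 = 4
  31 - 12 = 19
  37 - 31 = 6
  60 - 37 = 23
  79 - 60 = 19
  87 - 79 = 8
  90 - 87 = 3
  98 - 90 = 8


Delta encoded: [8, 4, 19, 6, 23, 19, 8, 3, 8]


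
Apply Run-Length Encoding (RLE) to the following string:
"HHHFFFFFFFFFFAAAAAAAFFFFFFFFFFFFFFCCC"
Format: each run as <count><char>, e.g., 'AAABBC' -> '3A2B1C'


Scanning runs left to right:
  i=0: run of 'H' x 3 -> '3H'
  i=3: run of 'F' x 10 -> '10F'
  i=13: run of 'A' x 7 -> '7A'
  i=20: run of 'F' x 14 -> '14F'
  i=34: run of 'C' x 3 -> '3C'

RLE = 3H10F7A14F3C


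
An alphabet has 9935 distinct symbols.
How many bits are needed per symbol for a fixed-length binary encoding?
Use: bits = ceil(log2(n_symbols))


log2(9935) = 13.2783
Bracket: 2^13 = 8192 < 9935 <= 2^14 = 16384
So ceil(log2(9935)) = 14

bits = ceil(log2(9935)) = ceil(13.2783) = 14 bits


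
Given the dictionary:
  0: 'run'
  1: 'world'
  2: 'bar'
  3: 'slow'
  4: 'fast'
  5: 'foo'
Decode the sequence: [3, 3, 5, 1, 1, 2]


Look up each index in the dictionary:
  3 -> 'slow'
  3 -> 'slow'
  5 -> 'foo'
  1 -> 'world'
  1 -> 'world'
  2 -> 'bar'

Decoded: "slow slow foo world world bar"


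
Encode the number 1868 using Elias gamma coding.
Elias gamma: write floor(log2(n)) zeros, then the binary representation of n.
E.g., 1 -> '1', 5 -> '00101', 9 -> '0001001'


num_bits = floor(log2(1868)) + 1 = 11
leading_zeros = num_bits - 1 = 10
binary(1868) = 11101001100

Elias gamma(1868) = '0000000000' + '11101001100' = 000000000011101001100 (21 bits)


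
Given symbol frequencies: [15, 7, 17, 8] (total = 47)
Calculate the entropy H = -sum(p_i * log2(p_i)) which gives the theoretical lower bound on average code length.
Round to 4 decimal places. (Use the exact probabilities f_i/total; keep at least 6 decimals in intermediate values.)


Per-symbol terms -p_i * log2(p_i) with p_i = f_i/47:
  p = 15/47 = 0.319149: log2(p) = -1.647698, -p*log2(p) = 0.525861
  p = 7/47 = 0.148936: log2(p) = -2.747234, -p*log2(p) = 0.409163
  p = 17/47 = 0.361702: log2(p) = -1.467126, -p*log2(p) = 0.530663
  p = 8/47 = 0.170213: log2(p) = -2.554589, -p*log2(p) = 0.434824
H = 0.525861 + 0.409163 + 0.530663 + 0.434824 = 1.900511

H = 1.9005 bits/symbol


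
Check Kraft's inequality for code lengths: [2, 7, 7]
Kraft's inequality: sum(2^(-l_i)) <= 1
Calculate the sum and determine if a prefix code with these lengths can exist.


Sum = 2^(-2) + 2^(-7) + 2^(-7)
    = 0.25 + 0.0078125 + 0.0078125
    = 34/128 = 0.265625
Since 0.265625 <= 1, Kraft's inequality IS satisfied.
A prefix code with these lengths CAN exist.

Kraft sum = 0.265625. Satisfied.


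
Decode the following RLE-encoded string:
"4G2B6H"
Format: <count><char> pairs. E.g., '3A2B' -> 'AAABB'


Expanding each <count><char> pair:
  4G -> 'GGGG'
  2B -> 'BB'
  6H -> 'HHHHHH'

Decoded = GGGGBBHHHHHH


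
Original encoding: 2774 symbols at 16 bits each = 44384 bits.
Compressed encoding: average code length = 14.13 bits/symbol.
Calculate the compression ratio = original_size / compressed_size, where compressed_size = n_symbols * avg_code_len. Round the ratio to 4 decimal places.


original_size = n_symbols * orig_bits = 2774 * 16 = 44384 bits
compressed_size = n_symbols * avg_code_len = 2774 * 14.13 = 39196.62 bits
ratio = original_size / compressed_size = 44384 / 39196.62 = 1.1323

Compression ratio = 1.1323


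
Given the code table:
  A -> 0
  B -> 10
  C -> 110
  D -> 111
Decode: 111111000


Decoding:
111 -> D
111 -> D
0 -> A
0 -> A
0 -> A


Result: DDAAA


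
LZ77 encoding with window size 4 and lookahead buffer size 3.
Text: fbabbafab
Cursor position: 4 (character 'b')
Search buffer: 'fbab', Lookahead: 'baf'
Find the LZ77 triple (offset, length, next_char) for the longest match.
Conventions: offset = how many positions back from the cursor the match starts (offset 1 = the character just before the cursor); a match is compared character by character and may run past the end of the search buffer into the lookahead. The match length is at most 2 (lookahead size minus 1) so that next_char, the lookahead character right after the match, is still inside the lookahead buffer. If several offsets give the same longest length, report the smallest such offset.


Try each offset into the search buffer:
  offset=1 (pos 3, char 'b'): match length 1
  offset=2 (pos 2, char 'a'): match length 0
  offset=3 (pos 1, char 'b'): match length 2
  offset=4 (pos 0, char 'f'): match length 0
Longest match has length 2 at offset 3.
next_char = character at position 4 + 2 = 6 -> 'f'

Best match: offset=3, length=2 (matching 'ba' starting at position 1)
LZ77 triple: (3, 2, 'f')


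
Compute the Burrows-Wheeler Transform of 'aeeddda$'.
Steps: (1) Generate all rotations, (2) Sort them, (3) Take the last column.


Rotations (sorted):
  0: $aeeddda -> last char: a
  1: a$aeeddd -> last char: d
  2: aeeddda$ -> last char: $
  3: da$aeedd -> last char: d
  4: dda$aeed -> last char: d
  5: ddda$aee -> last char: e
  6: eddda$ae -> last char: e
  7: eeddda$a -> last char: a


BWT = ad$ddeea


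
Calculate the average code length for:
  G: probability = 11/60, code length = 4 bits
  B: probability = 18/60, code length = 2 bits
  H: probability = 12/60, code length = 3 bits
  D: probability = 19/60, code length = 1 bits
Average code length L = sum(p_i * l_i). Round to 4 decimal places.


Weighted contributions p_i * l_i:
  G: (11/60) * 4 = 44/60
  B: (18/60) * 2 = 36/60
  H: (12/60) * 3 = 36/60
  D: (19/60) * 1 = 19/60
Sum = (44 + 36 + 36 + 19)/60 = 135/60

L = 135/60 = 2.2500 bits/symbol


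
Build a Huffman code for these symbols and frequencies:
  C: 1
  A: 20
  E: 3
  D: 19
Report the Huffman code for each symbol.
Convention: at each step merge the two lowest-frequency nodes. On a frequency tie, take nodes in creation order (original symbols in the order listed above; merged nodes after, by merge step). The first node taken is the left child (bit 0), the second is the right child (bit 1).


Huffman tree construction:
Step 1: Merge C(1) + E(3) = 4
Step 2: Merge (C+E)(4) + D(19) = 23
Step 3: Merge A(20) + ((C+E)+D)(23) = 43
Read each symbol's code off the tree from the root (left child = 0, right child = 1).

Codes:
  C: 100 (length 3)
  A: 0 (length 1)
  E: 101 (length 3)
  D: 11 (length 2)
Average code length: 70/43 = 1.6279 bits/symbol


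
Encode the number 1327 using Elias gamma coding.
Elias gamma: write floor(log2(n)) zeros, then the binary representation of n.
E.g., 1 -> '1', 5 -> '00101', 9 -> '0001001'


num_bits = floor(log2(1327)) + 1 = 11
leading_zeros = num_bits - 1 = 10
binary(1327) = 10100101111

Elias gamma(1327) = '0000000000' + '10100101111' = 000000000010100101111 (21 bits)


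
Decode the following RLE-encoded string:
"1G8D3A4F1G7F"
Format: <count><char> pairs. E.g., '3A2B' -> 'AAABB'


Expanding each <count><char> pair:
  1G -> 'G'
  8D -> 'DDDDDDDD'
  3A -> 'AAA'
  4F -> 'FFFF'
  1G -> 'G'
  7F -> 'FFFFFFF'

Decoded = GDDDDDDDDAAAFFFFGFFFFFFF


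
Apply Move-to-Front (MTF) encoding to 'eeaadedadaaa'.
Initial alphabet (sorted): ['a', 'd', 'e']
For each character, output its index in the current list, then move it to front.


MTF encoding:
'e': index 2 in ['a', 'd', 'e'] -> ['e', 'a', 'd']
'e': index 0 in ['e', 'a', 'd'] -> ['e', 'a', 'd']
'a': index 1 in ['e', 'a', 'd'] -> ['a', 'e', 'd']
'a': index 0 in ['a', 'e', 'd'] -> ['a', 'e', 'd']
'd': index 2 in ['a', 'e', 'd'] -> ['d', 'a', 'e']
'e': index 2 in ['d', 'a', 'e'] -> ['e', 'd', 'a']
'd': index 1 in ['e', 'd', 'a'] -> ['d', 'e', 'a']
'a': index 2 in ['d', 'e', 'a'] -> ['a', 'd', 'e']
'd': index 1 in ['a', 'd', 'e'] -> ['d', 'a', 'e']
'a': index 1 in ['d', 'a', 'e'] -> ['a', 'd', 'e']
'a': index 0 in ['a', 'd', 'e'] -> ['a', 'd', 'e']
'a': index 0 in ['a', 'd', 'e'] -> ['a', 'd', 'e']


Output: [2, 0, 1, 0, 2, 2, 1, 2, 1, 1, 0, 0]


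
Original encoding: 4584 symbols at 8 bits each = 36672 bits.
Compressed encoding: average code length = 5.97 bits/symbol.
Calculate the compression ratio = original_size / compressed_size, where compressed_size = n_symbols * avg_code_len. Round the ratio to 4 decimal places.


original_size = n_symbols * orig_bits = 4584 * 8 = 36672 bits
compressed_size = n_symbols * avg_code_len = 4584 * 5.97 = 27366.48 bits
ratio = original_size / compressed_size = 36672 / 27366.48 = 1.34

Compression ratio = 1.34


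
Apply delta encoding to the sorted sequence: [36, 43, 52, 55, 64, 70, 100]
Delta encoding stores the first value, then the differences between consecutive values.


First value: 36
Deltas:
  43 - 36 = 7
  52 - 43 = 9
  55 - 52 = 3
  64 - 55 = 9
  70 - 64 = 6
  100 - 70 = 30


Delta encoded: [36, 7, 9, 3, 9, 6, 30]


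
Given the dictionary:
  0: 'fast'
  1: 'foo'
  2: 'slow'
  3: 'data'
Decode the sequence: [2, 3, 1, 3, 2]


Look up each index in the dictionary:
  2 -> 'slow'
  3 -> 'data'
  1 -> 'foo'
  3 -> 'data'
  2 -> 'slow'

Decoded: "slow data foo data slow"


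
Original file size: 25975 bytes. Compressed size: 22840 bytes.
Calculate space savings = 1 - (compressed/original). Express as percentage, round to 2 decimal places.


ratio = compressed/original = 22840/25975 = 0.879307
savings = 1 - ratio = 1 - 0.879307 = 0.120693
as a percentage: 0.120693 * 100 = 12.07%

Space savings = 1 - 22840/25975 = 12.07%


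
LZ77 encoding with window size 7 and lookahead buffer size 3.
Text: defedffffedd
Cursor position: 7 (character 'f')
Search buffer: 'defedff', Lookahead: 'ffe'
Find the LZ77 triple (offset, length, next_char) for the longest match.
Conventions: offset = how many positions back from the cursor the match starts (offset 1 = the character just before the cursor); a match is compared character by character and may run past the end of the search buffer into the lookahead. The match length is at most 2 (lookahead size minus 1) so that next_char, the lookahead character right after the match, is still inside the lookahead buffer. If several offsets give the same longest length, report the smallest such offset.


Try each offset into the search buffer:
  offset=1 (pos 6, char 'f'): match length 2
  offset=2 (pos 5, char 'f'): match length 2
  offset=3 (pos 4, char 'd'): match length 0
  offset=4 (pos 3, char 'e'): match length 0
  offset=5 (pos 2, char 'f'): match length 1
  offset=6 (pos 1, char 'e'): match length 0
  offset=7 (pos 0, char 'd'): match length 0
Longest match has length 2, found at offsets 1, 2; take the smallest, offset 1.
next_char = character at position 7 + 2 = 9 -> 'e'

Best match: offset=1, length=2 (matching 'ff' starting at position 6)
LZ77 triple: (1, 2, 'e')


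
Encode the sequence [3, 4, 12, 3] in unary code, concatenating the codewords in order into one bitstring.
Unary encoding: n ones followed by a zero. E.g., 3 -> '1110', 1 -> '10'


Encode each number as n ones followed by a terminating 0:
  3 -> 1110 (4 bits)
  4 -> 11110 (5 bits)
  12 -> 1111111111110 (13 bits)
  3 -> 1110 (4 bits)
Total length = 4 + 5 + 13 + 4 = 26 bits.

Unary([3, 4, 12, 3]) = 11101111011111111111101110 (26 bits)


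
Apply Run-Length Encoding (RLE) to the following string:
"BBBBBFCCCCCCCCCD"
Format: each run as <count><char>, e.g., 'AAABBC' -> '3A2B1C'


Scanning runs left to right:
  i=0: run of 'B' x 5 -> '5B'
  i=5: run of 'F' x 1 -> '1F'
  i=6: run of 'C' x 9 -> '9C'
  i=15: run of 'D' x 1 -> '1D'

RLE = 5B1F9C1D


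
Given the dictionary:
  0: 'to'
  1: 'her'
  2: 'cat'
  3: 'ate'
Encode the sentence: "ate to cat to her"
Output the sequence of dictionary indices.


Look up each word in the dictionary:
  'ate' -> 3
  'to' -> 0
  'cat' -> 2
  'to' -> 0
  'her' -> 1

Encoded: [3, 0, 2, 0, 1]


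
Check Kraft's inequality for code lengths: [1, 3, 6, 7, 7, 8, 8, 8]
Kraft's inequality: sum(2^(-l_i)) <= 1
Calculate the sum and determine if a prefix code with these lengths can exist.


Sum = 2^(-1) + 2^(-3) + 2^(-6) + 2^(-7) + 2^(-7) + 2^(-8) + 2^(-8) + 2^(-8)
    = 0.5 + 0.125 + 0.015625 + 0.0078125 + 0.0078125 + 0.00390625 + 0.00390625 + 0.00390625
    = 171/256 = 0.66796875
Since 0.66796875 <= 1, Kraft's inequality IS satisfied.
A prefix code with these lengths CAN exist.

Kraft sum = 0.66796875. Satisfied.


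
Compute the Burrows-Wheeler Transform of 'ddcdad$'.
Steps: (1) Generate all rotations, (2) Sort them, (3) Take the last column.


Rotations (sorted):
  0: $ddcdad -> last char: d
  1: ad$ddcd -> last char: d
  2: cdad$dd -> last char: d
  3: d$ddcda -> last char: a
  4: dad$ddc -> last char: c
  5: dcdad$d -> last char: d
  6: ddcdad$ -> last char: $


BWT = dddacd$


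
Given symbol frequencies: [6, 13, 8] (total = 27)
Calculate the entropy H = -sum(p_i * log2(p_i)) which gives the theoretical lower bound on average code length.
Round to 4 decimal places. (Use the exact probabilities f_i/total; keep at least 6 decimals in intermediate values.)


Per-symbol terms -p_i * log2(p_i) with p_i = f_i/27:
  p = 6/27 = 0.222222: log2(p) = -2.169925, -p*log2(p) = 0.482206
  p = 13/27 = 0.481481: log2(p) = -1.054448, -p*log2(p) = 0.507697
  p = 8/27 = 0.296296: log2(p) = -1.754888, -p*log2(p) = 0.519967
H = 0.482206 + 0.507697 + 0.519967 = 1.509870

H = 1.5099 bits/symbol


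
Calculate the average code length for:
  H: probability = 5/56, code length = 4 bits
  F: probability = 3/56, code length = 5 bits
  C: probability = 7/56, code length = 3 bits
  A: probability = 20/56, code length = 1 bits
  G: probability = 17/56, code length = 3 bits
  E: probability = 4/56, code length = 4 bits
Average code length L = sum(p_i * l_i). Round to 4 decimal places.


Weighted contributions p_i * l_i:
  H: (5/56) * 4 = 20/56
  F: (3/56) * 5 = 15/56
  C: (7/56) * 3 = 21/56
  A: (20/56) * 1 = 20/56
  G: (17/56) * 3 = 51/56
  E: (4/56) * 4 = 16/56
Sum = (20 + 15 + 21 + 20 + 51 + 16)/56 = 143/56

L = 143/56 = 2.5536 bits/symbol


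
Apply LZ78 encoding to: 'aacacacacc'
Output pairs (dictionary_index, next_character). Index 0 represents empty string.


LZ78 encoding steps:
Dictionary: {0: ''}
Step 1: w='' (idx 0), next='a' -> output (0, 'a'), add 'a' as idx 1
Step 2: w='a' (idx 1), next='c' -> output (1, 'c'), add 'ac' as idx 2
Step 3: w='ac' (idx 2), next='a' -> output (2, 'a'), add 'aca' as idx 3
Step 4: w='' (idx 0), next='c' -> output (0, 'c'), add 'c' as idx 4
Step 5: w='ac' (idx 2), next='c' -> output (2, 'c'), add 'acc' as idx 5


Encoded: [(0, 'a'), (1, 'c'), (2, 'a'), (0, 'c'), (2, 'c')]


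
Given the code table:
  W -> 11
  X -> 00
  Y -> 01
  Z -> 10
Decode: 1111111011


Decoding:
11 -> W
11 -> W
11 -> W
10 -> Z
11 -> W


Result: WWWZW


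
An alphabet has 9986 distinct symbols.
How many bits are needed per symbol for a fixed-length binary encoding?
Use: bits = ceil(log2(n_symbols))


log2(9986) = 13.2857
Bracket: 2^13 = 8192 < 9986 <= 2^14 = 16384
So ceil(log2(9986)) = 14

bits = ceil(log2(9986)) = ceil(13.2857) = 14 bits


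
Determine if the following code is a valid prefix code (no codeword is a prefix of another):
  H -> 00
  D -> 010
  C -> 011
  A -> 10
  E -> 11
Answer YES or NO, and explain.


Checking each pair (does one codeword prefix another?):
  H='00' vs D='010': no prefix
  H='00' vs C='011': no prefix
  H='00' vs A='10': no prefix
  H='00' vs E='11': no prefix
  D='010' vs H='00': no prefix
  D='010' vs C='011': no prefix
  D='010' vs A='10': no prefix
  D='010' vs E='11': no prefix
  C='011' vs H='00': no prefix
  C='011' vs D='010': no prefix
  C='011' vs A='10': no prefix
  C='011' vs E='11': no prefix
  A='10' vs H='00': no prefix
  A='10' vs D='010': no prefix
  A='10' vs C='011': no prefix
  A='10' vs E='11': no prefix
  E='11' vs H='00': no prefix
  E='11' vs D='010': no prefix
  E='11' vs C='011': no prefix
  E='11' vs A='10': no prefix
No violation found over all pairs.

YES -- this is a valid prefix code. No codeword is a prefix of any other codeword.


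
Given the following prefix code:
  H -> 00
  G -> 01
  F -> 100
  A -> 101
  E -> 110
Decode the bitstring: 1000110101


Decoding step by step:
Bits 100 -> F
Bits 01 -> G
Bits 101 -> A
Bits 01 -> G


Decoded message: FGAG


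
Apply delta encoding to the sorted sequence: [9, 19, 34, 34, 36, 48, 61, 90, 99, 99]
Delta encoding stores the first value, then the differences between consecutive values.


First value: 9
Deltas:
  19 - 9 = 10
  34 - 19 = 15
  34 - 34 = 0
  36 - 34 = 2
  48 - 36 = 12
  61 - 48 = 13
  90 - 61 = 29
  99 - 90 = 9
  99 - 99 = 0


Delta encoded: [9, 10, 15, 0, 2, 12, 13, 29, 9, 0]


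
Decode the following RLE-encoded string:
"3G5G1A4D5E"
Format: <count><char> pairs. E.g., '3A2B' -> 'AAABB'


Expanding each <count><char> pair:
  3G -> 'GGG'
  5G -> 'GGGGG'
  1A -> 'A'
  4D -> 'DDDD'
  5E -> 'EEEEE'

Decoded = GGGGGGGGADDDDEEEEE


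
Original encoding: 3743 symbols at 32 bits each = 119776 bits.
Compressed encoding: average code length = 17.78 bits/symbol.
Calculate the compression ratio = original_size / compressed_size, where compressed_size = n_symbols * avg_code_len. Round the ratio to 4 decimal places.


original_size = n_symbols * orig_bits = 3743 * 32 = 119776 bits
compressed_size = n_symbols * avg_code_len = 3743 * 17.78 = 66550.54 bits
ratio = original_size / compressed_size = 119776 / 66550.54 = 1.7998

Compression ratio = 1.7998


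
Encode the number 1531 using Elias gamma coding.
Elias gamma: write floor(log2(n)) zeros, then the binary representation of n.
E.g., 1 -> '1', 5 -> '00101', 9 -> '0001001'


num_bits = floor(log2(1531)) + 1 = 11
leading_zeros = num_bits - 1 = 10
binary(1531) = 10111111011

Elias gamma(1531) = '0000000000' + '10111111011' = 000000000010111111011 (21 bits)


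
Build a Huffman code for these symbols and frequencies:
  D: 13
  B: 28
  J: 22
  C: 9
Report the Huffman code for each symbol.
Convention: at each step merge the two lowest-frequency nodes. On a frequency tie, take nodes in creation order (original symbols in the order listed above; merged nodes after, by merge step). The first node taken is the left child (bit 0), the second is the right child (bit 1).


Huffman tree construction:
Step 1: Merge C(9) + D(13) = 22
Step 2: Merge J(22) + (C+D)(22) = 44
Step 3: Merge B(28) + (J+(C+D))(44) = 72
Read each symbol's code off the tree from the root (left child = 0, right child = 1).

Codes:
  D: 111 (length 3)
  B: 0 (length 1)
  J: 10 (length 2)
  C: 110 (length 3)
Average code length: 138/72 = 1.9167 bits/symbol


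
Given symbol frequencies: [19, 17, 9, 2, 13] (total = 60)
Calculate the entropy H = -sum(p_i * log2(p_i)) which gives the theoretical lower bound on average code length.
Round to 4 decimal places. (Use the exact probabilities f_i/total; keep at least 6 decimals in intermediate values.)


Per-symbol terms -p_i * log2(p_i) with p_i = f_i/60:
  p = 19/60 = 0.316667: log2(p) = -1.658963, -p*log2(p) = 0.525338
  p = 17/60 = 0.283333: log2(p) = -1.819428, -p*log2(p) = 0.515505
  p = 9/60 = 0.150000: log2(p) = -2.736966, -p*log2(p) = 0.410545
  p = 2/60 = 0.033333: log2(p) = -4.906891, -p*log2(p) = 0.163563
  p = 13/60 = 0.216667: log2(p) = -2.206451, -p*log2(p) = 0.478064
H = 0.525338 + 0.515505 + 0.410545 + 0.163563 + 0.478064 = 2.093015

H = 2.093 bits/symbol


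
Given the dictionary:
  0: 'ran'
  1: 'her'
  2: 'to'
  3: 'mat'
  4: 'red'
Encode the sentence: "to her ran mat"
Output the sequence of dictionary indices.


Look up each word in the dictionary:
  'to' -> 2
  'her' -> 1
  'ran' -> 0
  'mat' -> 3

Encoded: [2, 1, 0, 3]


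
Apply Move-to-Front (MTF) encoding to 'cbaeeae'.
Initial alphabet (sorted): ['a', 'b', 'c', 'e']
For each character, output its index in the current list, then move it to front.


MTF encoding:
'c': index 2 in ['a', 'b', 'c', 'e'] -> ['c', 'a', 'b', 'e']
'b': index 2 in ['c', 'a', 'b', 'e'] -> ['b', 'c', 'a', 'e']
'a': index 2 in ['b', 'c', 'a', 'e'] -> ['a', 'b', 'c', 'e']
'e': index 3 in ['a', 'b', 'c', 'e'] -> ['e', 'a', 'b', 'c']
'e': index 0 in ['e', 'a', 'b', 'c'] -> ['e', 'a', 'b', 'c']
'a': index 1 in ['e', 'a', 'b', 'c'] -> ['a', 'e', 'b', 'c']
'e': index 1 in ['a', 'e', 'b', 'c'] -> ['e', 'a', 'b', 'c']


Output: [2, 2, 2, 3, 0, 1, 1]


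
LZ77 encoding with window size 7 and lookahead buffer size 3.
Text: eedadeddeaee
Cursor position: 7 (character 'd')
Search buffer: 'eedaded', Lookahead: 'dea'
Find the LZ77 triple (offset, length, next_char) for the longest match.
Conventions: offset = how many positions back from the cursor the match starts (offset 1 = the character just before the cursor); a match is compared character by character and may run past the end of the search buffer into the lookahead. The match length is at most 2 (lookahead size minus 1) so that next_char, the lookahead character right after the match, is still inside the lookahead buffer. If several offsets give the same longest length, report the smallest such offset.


Try each offset into the search buffer:
  offset=1 (pos 6, char 'd'): match length 1
  offset=2 (pos 5, char 'e'): match length 0
  offset=3 (pos 4, char 'd'): match length 2
  offset=4 (pos 3, char 'a'): match length 0
  offset=5 (pos 2, char 'd'): match length 1
  offset=6 (pos 1, char 'e'): match length 0
  offset=7 (pos 0, char 'e'): match length 0
Longest match has length 2 at offset 3.
next_char = character at position 7 + 2 = 9 -> 'a'

Best match: offset=3, length=2 (matching 'de' starting at position 4)
LZ77 triple: (3, 2, 'a')


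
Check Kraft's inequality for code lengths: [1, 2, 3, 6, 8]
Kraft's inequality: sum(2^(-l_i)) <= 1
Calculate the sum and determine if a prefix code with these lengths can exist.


Sum = 2^(-1) + 2^(-2) + 2^(-3) + 2^(-6) + 2^(-8)
    = 0.5 + 0.25 + 0.125 + 0.015625 + 0.00390625
    = 229/256 = 0.89453125
Since 0.89453125 <= 1, Kraft's inequality IS satisfied.
A prefix code with these lengths CAN exist.

Kraft sum = 0.89453125. Satisfied.


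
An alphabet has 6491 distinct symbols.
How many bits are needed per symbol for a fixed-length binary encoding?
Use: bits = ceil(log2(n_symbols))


log2(6491) = 12.6642
Bracket: 2^12 = 4096 < 6491 <= 2^13 = 8192
So ceil(log2(6491)) = 13

bits = ceil(log2(6491)) = ceil(12.6642) = 13 bits


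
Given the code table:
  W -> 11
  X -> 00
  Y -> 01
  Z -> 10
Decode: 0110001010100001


Decoding:
01 -> Y
10 -> Z
00 -> X
10 -> Z
10 -> Z
10 -> Z
00 -> X
01 -> Y


Result: YZXZZZXY


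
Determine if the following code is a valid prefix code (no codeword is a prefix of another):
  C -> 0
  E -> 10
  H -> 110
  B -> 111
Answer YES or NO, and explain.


Checking each pair (does one codeword prefix another?):
  C='0' vs E='10': no prefix
  C='0' vs H='110': no prefix
  C='0' vs B='111': no prefix
  E='10' vs C='0': no prefix
  E='10' vs H='110': no prefix
  E='10' vs B='111': no prefix
  H='110' vs C='0': no prefix
  H='110' vs E='10': no prefix
  H='110' vs B='111': no prefix
  B='111' vs C='0': no prefix
  B='111' vs E='10': no prefix
  B='111' vs H='110': no prefix
No violation found over all pairs.

YES -- this is a valid prefix code. No codeword is a prefix of any other codeword.


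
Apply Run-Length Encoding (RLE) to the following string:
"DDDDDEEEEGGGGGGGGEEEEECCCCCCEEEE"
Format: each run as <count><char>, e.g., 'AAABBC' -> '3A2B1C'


Scanning runs left to right:
  i=0: run of 'D' x 5 -> '5D'
  i=5: run of 'E' x 4 -> '4E'
  i=9: run of 'G' x 8 -> '8G'
  i=17: run of 'E' x 5 -> '5E'
  i=22: run of 'C' x 6 -> '6C'
  i=28: run of 'E' x 4 -> '4E'

RLE = 5D4E8G5E6C4E


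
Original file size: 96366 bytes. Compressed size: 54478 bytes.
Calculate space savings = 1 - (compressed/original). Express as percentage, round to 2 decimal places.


ratio = compressed/original = 54478/96366 = 0.565324
savings = 1 - ratio = 1 - 0.565324 = 0.434676
as a percentage: 0.434676 * 100 = 43.47%

Space savings = 1 - 54478/96366 = 43.47%


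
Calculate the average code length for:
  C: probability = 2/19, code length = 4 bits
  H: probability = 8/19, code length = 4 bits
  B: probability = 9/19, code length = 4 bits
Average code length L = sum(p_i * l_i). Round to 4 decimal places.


Weighted contributions p_i * l_i:
  C: (2/19) * 4 = 8/19
  H: (8/19) * 4 = 32/19
  B: (9/19) * 4 = 36/19
Sum = (8 + 32 + 36)/19 = 76/19

L = 76/19 = 4.0000 bits/symbol


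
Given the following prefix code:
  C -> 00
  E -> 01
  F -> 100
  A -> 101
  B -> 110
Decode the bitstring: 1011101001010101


Decoding step by step:
Bits 101 -> A
Bits 110 -> B
Bits 100 -> F
Bits 101 -> A
Bits 01 -> E
Bits 01 -> E


Decoded message: ABFAEE


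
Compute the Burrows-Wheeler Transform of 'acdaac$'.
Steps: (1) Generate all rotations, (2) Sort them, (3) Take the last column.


Rotations (sorted):
  0: $acdaac -> last char: c
  1: aac$acd -> last char: d
  2: ac$acda -> last char: a
  3: acdaac$ -> last char: $
  4: c$acdaa -> last char: a
  5: cdaac$a -> last char: a
  6: daac$ac -> last char: c


BWT = cda$aac


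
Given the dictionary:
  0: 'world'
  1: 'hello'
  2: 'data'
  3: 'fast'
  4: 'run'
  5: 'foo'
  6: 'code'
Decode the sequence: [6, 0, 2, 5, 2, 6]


Look up each index in the dictionary:
  6 -> 'code'
  0 -> 'world'
  2 -> 'data'
  5 -> 'foo'
  2 -> 'data'
  6 -> 'code'

Decoded: "code world data foo data code"


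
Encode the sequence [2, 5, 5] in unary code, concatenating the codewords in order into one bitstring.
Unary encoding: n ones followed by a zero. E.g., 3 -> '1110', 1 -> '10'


Encode each number as n ones followed by a terminating 0:
  2 -> 110 (3 bits)
  5 -> 111110 (6 bits)
  5 -> 111110 (6 bits)
Total length = 3 + 6 + 6 = 15 bits.

Unary([2, 5, 5]) = 110111110111110 (15 bits)


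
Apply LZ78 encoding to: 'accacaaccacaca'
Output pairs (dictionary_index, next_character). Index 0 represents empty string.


LZ78 encoding steps:
Dictionary: {0: ''}
Step 1: w='' (idx 0), next='a' -> output (0, 'a'), add 'a' as idx 1
Step 2: w='' (idx 0), next='c' -> output (0, 'c'), add 'c' as idx 2
Step 3: w='c' (idx 2), next='a' -> output (2, 'a'), add 'ca' as idx 3
Step 4: w='ca' (idx 3), next='a' -> output (3, 'a'), add 'caa' as idx 4
Step 5: w='c' (idx 2), next='c' -> output (2, 'c'), add 'cc' as idx 5
Step 6: w='a' (idx 1), next='c' -> output (1, 'c'), add 'ac' as idx 6
Step 7: w='ac' (idx 6), next='a' -> output (6, 'a'), add 'aca' as idx 7


Encoded: [(0, 'a'), (0, 'c'), (2, 'a'), (3, 'a'), (2, 'c'), (1, 'c'), (6, 'a')]


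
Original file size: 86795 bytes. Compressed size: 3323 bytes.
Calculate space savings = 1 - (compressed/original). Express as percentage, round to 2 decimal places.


ratio = compressed/original = 3323/86795 = 0.038286
savings = 1 - ratio = 1 - 0.038286 = 0.961714
as a percentage: 0.961714 * 100 = 96.17%

Space savings = 1 - 3323/86795 = 96.17%


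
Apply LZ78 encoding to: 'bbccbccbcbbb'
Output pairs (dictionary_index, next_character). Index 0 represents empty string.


LZ78 encoding steps:
Dictionary: {0: ''}
Step 1: w='' (idx 0), next='b' -> output (0, 'b'), add 'b' as idx 1
Step 2: w='b' (idx 1), next='c' -> output (1, 'c'), add 'bc' as idx 2
Step 3: w='' (idx 0), next='c' -> output (0, 'c'), add 'c' as idx 3
Step 4: w='bc' (idx 2), next='c' -> output (2, 'c'), add 'bcc' as idx 4
Step 5: w='bc' (idx 2), next='b' -> output (2, 'b'), add 'bcb' as idx 5
Step 6: w='b' (idx 1), next='b' -> output (1, 'b'), add 'bb' as idx 6


Encoded: [(0, 'b'), (1, 'c'), (0, 'c'), (2, 'c'), (2, 'b'), (1, 'b')]


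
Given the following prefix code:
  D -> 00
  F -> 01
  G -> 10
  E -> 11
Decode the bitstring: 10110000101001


Decoding step by step:
Bits 10 -> G
Bits 11 -> E
Bits 00 -> D
Bits 00 -> D
Bits 10 -> G
Bits 10 -> G
Bits 01 -> F


Decoded message: GEDDGGF


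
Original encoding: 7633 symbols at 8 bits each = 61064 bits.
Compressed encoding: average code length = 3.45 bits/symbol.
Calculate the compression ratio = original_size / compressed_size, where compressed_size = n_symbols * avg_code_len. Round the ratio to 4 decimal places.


original_size = n_symbols * orig_bits = 7633 * 8 = 61064 bits
compressed_size = n_symbols * avg_code_len = 7633 * 3.45 = 26333.85 bits
ratio = original_size / compressed_size = 61064 / 26333.85 = 2.3188

Compression ratio = 2.3188


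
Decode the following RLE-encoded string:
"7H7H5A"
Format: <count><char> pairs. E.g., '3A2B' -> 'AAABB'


Expanding each <count><char> pair:
  7H -> 'HHHHHHH'
  7H -> 'HHHHHHH'
  5A -> 'AAAAA'

Decoded = HHHHHHHHHHHHHHAAAAA


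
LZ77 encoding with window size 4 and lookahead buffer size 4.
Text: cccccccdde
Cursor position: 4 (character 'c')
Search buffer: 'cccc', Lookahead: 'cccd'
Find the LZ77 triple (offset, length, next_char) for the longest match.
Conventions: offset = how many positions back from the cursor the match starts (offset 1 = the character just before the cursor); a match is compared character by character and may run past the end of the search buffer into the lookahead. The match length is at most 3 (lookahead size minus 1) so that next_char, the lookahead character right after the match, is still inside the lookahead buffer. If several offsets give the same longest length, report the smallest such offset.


Try each offset into the search buffer:
  offset=1 (pos 3, char 'c'): match length 3
  offset=2 (pos 2, char 'c'): match length 3
  offset=3 (pos 1, char 'c'): match length 3
  offset=4 (pos 0, char 'c'): match length 3
Longest match has length 3, found at offsets 1, 2, 3, 4; take the smallest, offset 1.
next_char = character at position 4 + 3 = 7 -> 'd'

Best match: offset=1, length=3 (matching 'ccc' starting at position 3)
LZ77 triple: (1, 3, 'd')


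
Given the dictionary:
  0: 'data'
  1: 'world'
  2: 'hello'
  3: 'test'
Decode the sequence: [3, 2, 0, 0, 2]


Look up each index in the dictionary:
  3 -> 'test'
  2 -> 'hello'
  0 -> 'data'
  0 -> 'data'
  2 -> 'hello'

Decoded: "test hello data data hello"


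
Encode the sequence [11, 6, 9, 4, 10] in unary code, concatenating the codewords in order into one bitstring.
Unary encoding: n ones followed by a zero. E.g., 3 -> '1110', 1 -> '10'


Encode each number as n ones followed by a terminating 0:
  11 -> 111111111110 (12 bits)
  6 -> 1111110 (7 bits)
  9 -> 1111111110 (10 bits)
  4 -> 11110 (5 bits)
  10 -> 11111111110 (11 bits)
Total length = 12 + 7 + 10 + 5 + 11 = 45 bits.

Unary([11, 6, 9, 4, 10]) = 111111111110111111011111111101111011111111110 (45 bits)


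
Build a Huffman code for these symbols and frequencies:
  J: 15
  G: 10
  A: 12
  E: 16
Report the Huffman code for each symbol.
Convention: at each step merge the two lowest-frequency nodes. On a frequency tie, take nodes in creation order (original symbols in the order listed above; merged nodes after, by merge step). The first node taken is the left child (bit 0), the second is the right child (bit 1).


Huffman tree construction:
Step 1: Merge G(10) + A(12) = 22
Step 2: Merge J(15) + E(16) = 31
Step 3: Merge (G+A)(22) + (J+E)(31) = 53
Read each symbol's code off the tree from the root (left child = 0, right child = 1).

Codes:
  J: 10 (length 2)
  G: 00 (length 2)
  A: 01 (length 2)
  E: 11 (length 2)
Average code length: 106/53 = 2.0000 bits/symbol


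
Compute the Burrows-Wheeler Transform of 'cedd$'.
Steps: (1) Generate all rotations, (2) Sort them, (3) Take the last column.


Rotations (sorted):
  0: $cedd -> last char: d
  1: cedd$ -> last char: $
  2: d$ced -> last char: d
  3: dd$ce -> last char: e
  4: edd$c -> last char: c


BWT = d$dec


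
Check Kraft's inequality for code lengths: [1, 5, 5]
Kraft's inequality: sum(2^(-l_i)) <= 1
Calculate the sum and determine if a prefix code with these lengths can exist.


Sum = 2^(-1) + 2^(-5) + 2^(-5)
    = 0.5 + 0.03125 + 0.03125
    = 18/32 = 0.5625
Since 0.5625 <= 1, Kraft's inequality IS satisfied.
A prefix code with these lengths CAN exist.

Kraft sum = 0.5625. Satisfied.


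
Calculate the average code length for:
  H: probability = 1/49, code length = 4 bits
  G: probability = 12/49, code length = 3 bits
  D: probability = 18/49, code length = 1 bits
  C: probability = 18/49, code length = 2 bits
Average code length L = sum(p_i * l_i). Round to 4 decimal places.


Weighted contributions p_i * l_i:
  H: (1/49) * 4 = 4/49
  G: (12/49) * 3 = 36/49
  D: (18/49) * 1 = 18/49
  C: (18/49) * 2 = 36/49
Sum = (4 + 36 + 18 + 36)/49 = 94/49

L = 94/49 = 1.9184 bits/symbol


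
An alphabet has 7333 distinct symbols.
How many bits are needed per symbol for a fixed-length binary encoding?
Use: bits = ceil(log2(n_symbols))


log2(7333) = 12.8402
Bracket: 2^12 = 4096 < 7333 <= 2^13 = 8192
So ceil(log2(7333)) = 13

bits = ceil(log2(7333)) = ceil(12.8402) = 13 bits


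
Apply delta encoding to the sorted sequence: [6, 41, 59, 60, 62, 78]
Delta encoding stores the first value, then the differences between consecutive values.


First value: 6
Deltas:
  41 - 6 = 35
  59 - 41 = 18
  60 - 59 = 1
  62 - 60 = 2
  78 - 62 = 16


Delta encoded: [6, 35, 18, 1, 2, 16]


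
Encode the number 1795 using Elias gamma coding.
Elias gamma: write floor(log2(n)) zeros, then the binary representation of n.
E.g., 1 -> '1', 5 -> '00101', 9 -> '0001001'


num_bits = floor(log2(1795)) + 1 = 11
leading_zeros = num_bits - 1 = 10
binary(1795) = 11100000011

Elias gamma(1795) = '0000000000' + '11100000011' = 000000000011100000011 (21 bits)


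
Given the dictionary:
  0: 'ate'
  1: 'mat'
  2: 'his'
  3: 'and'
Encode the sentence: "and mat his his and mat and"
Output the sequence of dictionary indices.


Look up each word in the dictionary:
  'and' -> 3
  'mat' -> 1
  'his' -> 2
  'his' -> 2
  'and' -> 3
  'mat' -> 1
  'and' -> 3

Encoded: [3, 1, 2, 2, 3, 1, 3]


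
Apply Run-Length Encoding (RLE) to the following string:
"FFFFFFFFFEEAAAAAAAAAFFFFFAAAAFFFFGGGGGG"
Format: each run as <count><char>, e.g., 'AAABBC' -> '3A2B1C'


Scanning runs left to right:
  i=0: run of 'F' x 9 -> '9F'
  i=9: run of 'E' x 2 -> '2E'
  i=11: run of 'A' x 9 -> '9A'
  i=20: run of 'F' x 5 -> '5F'
  i=25: run of 'A' x 4 -> '4A'
  i=29: run of 'F' x 4 -> '4F'
  i=33: run of 'G' x 6 -> '6G'

RLE = 9F2E9A5F4A4F6G


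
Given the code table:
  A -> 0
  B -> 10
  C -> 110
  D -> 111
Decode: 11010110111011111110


Decoding:
110 -> C
10 -> B
110 -> C
111 -> D
0 -> A
111 -> D
111 -> D
10 -> B


Result: CBCDADDB


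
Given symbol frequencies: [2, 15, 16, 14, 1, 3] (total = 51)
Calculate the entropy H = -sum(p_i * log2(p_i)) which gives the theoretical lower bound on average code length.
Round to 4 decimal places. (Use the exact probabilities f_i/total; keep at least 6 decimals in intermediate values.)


Per-symbol terms -p_i * log2(p_i) with p_i = f_i/51:
  p = 2/51 = 0.039216: log2(p) = -4.672425, -p*log2(p) = 0.183232
  p = 15/51 = 0.294118: log2(p) = -1.765535, -p*log2(p) = 0.519275
  p = 16/51 = 0.313725: log2(p) = -1.672425, -p*log2(p) = 0.524682
  p = 14/51 = 0.274510: log2(p) = -1.865070, -p*log2(p) = 0.511980
  p = 1/51 = 0.019608: log2(p) = -5.672425, -p*log2(p) = 0.111224
  p = 3/51 = 0.058824: log2(p) = -4.087463, -p*log2(p) = 0.240439
H = 0.183232 + 0.519275 + 0.524682 + 0.511980 + 0.111224 + 0.240439 = 2.090832

H = 2.0908 bits/symbol


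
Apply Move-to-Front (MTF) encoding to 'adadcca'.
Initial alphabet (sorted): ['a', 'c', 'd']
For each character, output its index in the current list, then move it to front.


MTF encoding:
'a': index 0 in ['a', 'c', 'd'] -> ['a', 'c', 'd']
'd': index 2 in ['a', 'c', 'd'] -> ['d', 'a', 'c']
'a': index 1 in ['d', 'a', 'c'] -> ['a', 'd', 'c']
'd': index 1 in ['a', 'd', 'c'] -> ['d', 'a', 'c']
'c': index 2 in ['d', 'a', 'c'] -> ['c', 'd', 'a']
'c': index 0 in ['c', 'd', 'a'] -> ['c', 'd', 'a']
'a': index 2 in ['c', 'd', 'a'] -> ['a', 'c', 'd']


Output: [0, 2, 1, 1, 2, 0, 2]
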